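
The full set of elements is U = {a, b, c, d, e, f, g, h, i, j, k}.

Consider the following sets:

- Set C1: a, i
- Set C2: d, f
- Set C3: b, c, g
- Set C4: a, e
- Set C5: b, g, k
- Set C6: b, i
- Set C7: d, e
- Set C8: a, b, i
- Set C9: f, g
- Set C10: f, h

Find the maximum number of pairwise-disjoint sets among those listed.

C1, C5, C7, C10 are pairwise disjoint (C1={a,i}; C5={b,g,k}; C7={d,e}; C10={f,h}).
Every remaining set overlaps one of these, and no 5 of the listed sets are pairwise disjoint, so 4 is the maximum.

4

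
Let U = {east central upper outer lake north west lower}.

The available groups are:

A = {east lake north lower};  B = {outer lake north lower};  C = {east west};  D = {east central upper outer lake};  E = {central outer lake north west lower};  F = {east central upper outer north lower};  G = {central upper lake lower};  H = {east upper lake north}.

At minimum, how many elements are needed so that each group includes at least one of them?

2

Take T = {east, lower}. Each listed group contains at least one of these, so T is a hitting set of size 2.
The groups B, C are pairwise disjoint, so any hitting set needs a separate element for each — at least 2. Hence 2 is optimal.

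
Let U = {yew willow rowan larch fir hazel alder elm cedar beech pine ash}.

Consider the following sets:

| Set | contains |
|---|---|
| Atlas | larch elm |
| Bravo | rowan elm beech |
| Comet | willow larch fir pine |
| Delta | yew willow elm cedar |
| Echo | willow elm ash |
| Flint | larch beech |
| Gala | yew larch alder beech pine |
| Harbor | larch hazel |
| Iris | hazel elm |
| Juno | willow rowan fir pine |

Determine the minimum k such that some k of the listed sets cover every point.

5

Delta and Echo and Gala and Iris and Juno together: Delta ∪ Echo ∪ Gala ∪ Iris ∪ Juno = {yew, willow, rowan, larch, fir, hazel, alder, elm, cedar, beech, pine, ash} — every point is covered.
No 4 of the 10 sets cover everything (all 210 combinations miss at least one point), so 5 is optimal.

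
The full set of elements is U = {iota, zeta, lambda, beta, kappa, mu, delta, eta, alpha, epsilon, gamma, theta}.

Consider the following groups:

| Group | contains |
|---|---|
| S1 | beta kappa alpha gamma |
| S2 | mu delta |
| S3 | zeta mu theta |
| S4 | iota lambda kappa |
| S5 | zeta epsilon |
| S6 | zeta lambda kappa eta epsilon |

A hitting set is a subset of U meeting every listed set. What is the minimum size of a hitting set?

H = {zeta, kappa, delta} meets every group (each contains at least one member of H), and |H| = 3.
The groups S1, S2, S5 are pairwise disjoint, so any hitting set needs a separate element for each — at least 3. Hence 3 is optimal.

3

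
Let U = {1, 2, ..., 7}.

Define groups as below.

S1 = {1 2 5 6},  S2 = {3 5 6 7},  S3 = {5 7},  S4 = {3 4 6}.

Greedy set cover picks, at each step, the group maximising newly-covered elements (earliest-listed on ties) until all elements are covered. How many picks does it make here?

Greedy: pick S1 (covers 4 new) → pick S2 (covers 2 new) → pick S4 (covers 1 new). Total picks: 3.

3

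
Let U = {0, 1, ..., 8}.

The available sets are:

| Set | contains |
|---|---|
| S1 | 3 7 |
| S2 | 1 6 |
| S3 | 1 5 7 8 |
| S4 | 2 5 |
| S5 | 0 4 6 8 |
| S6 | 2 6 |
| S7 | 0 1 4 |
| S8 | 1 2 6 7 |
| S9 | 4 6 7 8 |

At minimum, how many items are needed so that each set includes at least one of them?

4

The 4 items {0, 1, 2, 7} hit every set.
No choice of 3 items meets every set, so 4 is the minimum.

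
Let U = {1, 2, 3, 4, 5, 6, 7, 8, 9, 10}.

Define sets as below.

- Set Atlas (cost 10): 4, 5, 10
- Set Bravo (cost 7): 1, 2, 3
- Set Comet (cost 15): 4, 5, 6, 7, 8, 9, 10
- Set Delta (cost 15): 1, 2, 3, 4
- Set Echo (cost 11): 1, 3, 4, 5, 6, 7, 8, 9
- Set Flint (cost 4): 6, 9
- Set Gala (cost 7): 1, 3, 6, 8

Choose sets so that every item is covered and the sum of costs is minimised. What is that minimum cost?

22

Bravo, Comet together cover every item (Bravo ∪ Comet = {1, 2, 3, 4, 5, 6, 7, 8, 9, 10}); total cost 7 + 15 = 22.
The greedy pick Echo, Bravo, Atlas costs 28; no covering selection beats 22.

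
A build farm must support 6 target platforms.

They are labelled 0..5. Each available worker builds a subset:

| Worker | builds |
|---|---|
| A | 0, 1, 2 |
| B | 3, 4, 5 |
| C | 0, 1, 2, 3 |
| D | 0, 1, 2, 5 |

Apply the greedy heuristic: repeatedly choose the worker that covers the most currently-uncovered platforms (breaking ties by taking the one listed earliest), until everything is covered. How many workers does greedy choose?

Greedy: pick C (covers 4 new) → pick B (covers 2 new). Total picks: 2.

2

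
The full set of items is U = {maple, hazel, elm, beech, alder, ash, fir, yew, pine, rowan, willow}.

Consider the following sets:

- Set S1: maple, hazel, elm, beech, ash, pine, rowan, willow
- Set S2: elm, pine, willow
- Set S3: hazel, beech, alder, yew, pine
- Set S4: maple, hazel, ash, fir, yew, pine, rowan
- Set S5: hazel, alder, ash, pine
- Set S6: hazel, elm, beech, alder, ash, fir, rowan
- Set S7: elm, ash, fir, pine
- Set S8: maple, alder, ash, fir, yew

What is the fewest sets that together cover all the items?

2

S1 and S8 together: S1 ∪ S8 = {maple, hazel, elm, beech, alder, ash, fir, yew, pine, rowan, willow} — every item is covered.
No single set has all 11 items (the largest, S1, has 8), so 2 is optimal.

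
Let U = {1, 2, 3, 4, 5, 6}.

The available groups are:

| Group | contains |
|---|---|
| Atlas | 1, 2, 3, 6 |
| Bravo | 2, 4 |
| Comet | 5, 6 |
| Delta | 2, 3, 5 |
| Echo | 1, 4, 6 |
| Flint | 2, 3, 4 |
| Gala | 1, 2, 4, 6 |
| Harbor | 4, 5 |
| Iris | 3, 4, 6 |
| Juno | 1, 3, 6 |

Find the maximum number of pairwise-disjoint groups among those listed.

Comet, Flint are pairwise disjoint (Comet={5,6}; Flint={2,3,4}).
Every remaining group overlaps one of these, and no 3 of the listed groups are pairwise disjoint, so 2 is the maximum.

2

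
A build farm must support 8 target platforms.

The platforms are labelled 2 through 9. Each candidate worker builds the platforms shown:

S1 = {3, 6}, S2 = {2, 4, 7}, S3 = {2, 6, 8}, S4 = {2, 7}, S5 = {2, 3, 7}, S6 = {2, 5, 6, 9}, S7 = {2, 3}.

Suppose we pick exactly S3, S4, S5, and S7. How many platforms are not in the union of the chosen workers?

Union of S3, S4, S5, S7 = {2, 3, 6, 7, 8}.
Not covered: 4, 5, 9 — 3 platforms.

3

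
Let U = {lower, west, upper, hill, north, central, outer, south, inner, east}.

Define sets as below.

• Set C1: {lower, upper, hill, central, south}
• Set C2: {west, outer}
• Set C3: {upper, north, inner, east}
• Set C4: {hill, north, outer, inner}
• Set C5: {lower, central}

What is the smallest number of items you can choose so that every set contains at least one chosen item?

The 3 items {lower, north, outer} hit every set.
The sets C2, C3, C5 are pairwise disjoint, so any hitting set needs a separate item for each — at least 3. Hence 3 is optimal.

3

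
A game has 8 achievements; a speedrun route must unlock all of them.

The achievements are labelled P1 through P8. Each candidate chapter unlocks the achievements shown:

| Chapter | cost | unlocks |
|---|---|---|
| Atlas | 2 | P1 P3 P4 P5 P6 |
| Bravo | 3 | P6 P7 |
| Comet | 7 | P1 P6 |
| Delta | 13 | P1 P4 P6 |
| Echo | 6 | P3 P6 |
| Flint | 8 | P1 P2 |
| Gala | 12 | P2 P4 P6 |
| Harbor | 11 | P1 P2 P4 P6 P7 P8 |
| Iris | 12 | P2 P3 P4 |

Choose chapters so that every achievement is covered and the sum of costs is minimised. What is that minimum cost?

13

Atlas, Harbor together cover every achievement (Atlas ∪ Harbor = {P1, P2, P3, P4, P5, P6, P7, P8}); total cost 2 + 11 = 13.
The greedy pick Atlas, Bravo, Harbor costs 16; no covering selection beats 13.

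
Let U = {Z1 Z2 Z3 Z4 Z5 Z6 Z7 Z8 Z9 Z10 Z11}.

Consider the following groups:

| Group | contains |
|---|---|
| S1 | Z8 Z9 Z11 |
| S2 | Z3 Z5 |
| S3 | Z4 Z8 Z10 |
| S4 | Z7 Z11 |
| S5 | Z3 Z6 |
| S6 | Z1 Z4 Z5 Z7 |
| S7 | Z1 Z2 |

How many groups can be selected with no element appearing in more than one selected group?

S3, S4, S5, S7 are pairwise disjoint (S3={Z4,Z8,Z10}; S4={Z7,Z11}; S5={Z3,Z6}; S7={Z1,Z2}).
Every remaining group overlaps one of these, and no 5 of the listed groups are pairwise disjoint, so 4 is the maximum.

4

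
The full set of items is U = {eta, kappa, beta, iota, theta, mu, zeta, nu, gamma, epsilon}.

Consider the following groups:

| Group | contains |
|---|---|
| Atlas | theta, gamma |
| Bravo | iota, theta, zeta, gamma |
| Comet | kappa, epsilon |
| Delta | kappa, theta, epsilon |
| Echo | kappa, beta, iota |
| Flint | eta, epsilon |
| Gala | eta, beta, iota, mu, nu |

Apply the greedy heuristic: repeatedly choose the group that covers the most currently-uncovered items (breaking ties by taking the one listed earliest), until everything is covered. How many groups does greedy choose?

3

Greedy: pick Gala (covers 5 new) → pick Bravo (covers 3 new) → pick Comet (covers 2 new). Total picks: 3.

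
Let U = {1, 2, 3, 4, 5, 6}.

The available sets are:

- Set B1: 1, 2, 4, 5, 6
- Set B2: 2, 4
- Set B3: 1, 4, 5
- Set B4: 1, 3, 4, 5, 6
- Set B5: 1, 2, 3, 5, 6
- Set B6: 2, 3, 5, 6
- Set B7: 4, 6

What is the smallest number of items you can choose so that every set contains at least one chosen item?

Take H = {4, 6}. Each listed set contains at least one of these, so H is a hitting set of size 2.
No single item lies in every set, so at least 2 are needed and 2 is optimal.

2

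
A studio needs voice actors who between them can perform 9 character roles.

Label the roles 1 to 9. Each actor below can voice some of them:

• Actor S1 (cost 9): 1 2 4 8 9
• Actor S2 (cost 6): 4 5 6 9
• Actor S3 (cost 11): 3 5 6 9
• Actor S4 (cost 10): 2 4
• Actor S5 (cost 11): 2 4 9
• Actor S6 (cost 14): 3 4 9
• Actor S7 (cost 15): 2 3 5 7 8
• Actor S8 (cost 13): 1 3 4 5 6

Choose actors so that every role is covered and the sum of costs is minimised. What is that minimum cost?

30

S1, S2, S7 together cover every role (S1 ∪ S2 ∪ S7 = {1, 2, 3, 4, 5, 6, 7, 8, 9}); total cost 9 + 6 + 15 = 30.
No covering selection has total cost below 30.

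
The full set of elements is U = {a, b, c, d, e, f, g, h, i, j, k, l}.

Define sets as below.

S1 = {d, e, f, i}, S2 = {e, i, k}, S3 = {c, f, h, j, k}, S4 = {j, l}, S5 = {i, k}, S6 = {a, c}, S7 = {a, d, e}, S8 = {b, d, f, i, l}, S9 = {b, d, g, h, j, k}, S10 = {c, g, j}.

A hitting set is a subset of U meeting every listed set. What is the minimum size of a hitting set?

3

Take T = {a, i, j}. Each listed set contains at least one of these, so T is a hitting set of size 3.
The sets S4, S5, S7 are pairwise disjoint, so any hitting set needs a separate element for each — at least 3. Hence 3 is optimal.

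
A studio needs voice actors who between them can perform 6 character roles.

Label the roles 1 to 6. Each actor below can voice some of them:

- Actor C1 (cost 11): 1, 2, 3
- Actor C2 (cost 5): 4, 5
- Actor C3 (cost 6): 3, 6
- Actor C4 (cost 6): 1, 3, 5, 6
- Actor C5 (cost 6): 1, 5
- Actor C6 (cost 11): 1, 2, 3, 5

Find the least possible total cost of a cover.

C1, C2, C3 together cover every role (C1 ∪ C2 ∪ C3 = {1, 2, 3, 4, 5, 6}); total cost 11 + 5 + 6 = 22.
No covering selection has total cost below 22.

22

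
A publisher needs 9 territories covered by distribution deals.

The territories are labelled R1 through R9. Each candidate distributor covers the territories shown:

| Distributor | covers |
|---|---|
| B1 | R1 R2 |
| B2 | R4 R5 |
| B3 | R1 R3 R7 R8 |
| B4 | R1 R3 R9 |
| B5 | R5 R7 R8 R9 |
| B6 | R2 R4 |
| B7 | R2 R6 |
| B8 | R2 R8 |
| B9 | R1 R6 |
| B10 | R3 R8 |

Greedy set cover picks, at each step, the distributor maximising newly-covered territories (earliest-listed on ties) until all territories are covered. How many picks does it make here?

4

Greedy: pick B3 (covers 4 new) → pick B2 (covers 2 new) → pick B7 (covers 2 new) → pick B4 (covers 1 new). Total picks: 4.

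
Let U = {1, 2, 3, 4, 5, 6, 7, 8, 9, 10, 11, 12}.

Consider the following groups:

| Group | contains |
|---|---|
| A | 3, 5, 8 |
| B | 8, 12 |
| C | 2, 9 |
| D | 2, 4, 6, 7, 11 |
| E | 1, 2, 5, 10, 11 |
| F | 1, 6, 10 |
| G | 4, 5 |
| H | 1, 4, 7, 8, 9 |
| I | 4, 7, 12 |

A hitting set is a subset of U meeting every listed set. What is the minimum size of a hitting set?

4

The 4 items {1, 2, 5, 12} hit every group.
The groups B, C, F, G are pairwise disjoint, so any hitting set needs a separate item for each — at least 4. Hence 4 is optimal.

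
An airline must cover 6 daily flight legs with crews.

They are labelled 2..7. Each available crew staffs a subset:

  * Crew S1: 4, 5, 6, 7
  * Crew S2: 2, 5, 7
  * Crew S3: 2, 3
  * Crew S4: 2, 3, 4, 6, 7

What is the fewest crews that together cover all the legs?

2

Take {S2, S4}. Their union is {2, 3, 4, 5, 6, 7}, which is all 6 legs.
No single crew has all 6 legs (the largest, S4, has 5), so 2 is optimal.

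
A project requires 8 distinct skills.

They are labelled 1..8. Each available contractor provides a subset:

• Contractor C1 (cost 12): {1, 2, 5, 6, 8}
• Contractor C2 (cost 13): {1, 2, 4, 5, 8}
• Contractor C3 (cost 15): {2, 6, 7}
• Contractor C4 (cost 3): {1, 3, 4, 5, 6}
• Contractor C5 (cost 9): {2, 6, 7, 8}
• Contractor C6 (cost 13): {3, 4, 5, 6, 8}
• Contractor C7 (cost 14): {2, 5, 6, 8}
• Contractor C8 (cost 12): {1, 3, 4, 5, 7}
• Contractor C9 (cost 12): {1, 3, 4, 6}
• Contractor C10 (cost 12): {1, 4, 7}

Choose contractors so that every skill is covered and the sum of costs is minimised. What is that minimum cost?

C4, C5 together cover every skill (C4 ∪ C5 = {1, 2, 3, 4, 5, 6, 7, 8}); total cost 3 + 9 = 12.
No covering selection has total cost below 12.

12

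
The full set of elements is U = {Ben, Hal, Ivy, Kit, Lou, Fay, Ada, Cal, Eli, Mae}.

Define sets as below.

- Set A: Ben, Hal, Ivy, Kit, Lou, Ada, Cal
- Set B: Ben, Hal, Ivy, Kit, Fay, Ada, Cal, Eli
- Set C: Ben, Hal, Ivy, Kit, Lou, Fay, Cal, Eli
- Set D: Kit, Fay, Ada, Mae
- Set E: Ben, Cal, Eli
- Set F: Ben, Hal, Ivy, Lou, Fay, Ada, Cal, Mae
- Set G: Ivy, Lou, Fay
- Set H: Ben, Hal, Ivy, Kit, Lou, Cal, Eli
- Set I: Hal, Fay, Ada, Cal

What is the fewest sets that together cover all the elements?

2

B and F cover everything between them: the union {Ben, Hal, Ivy, Kit, Lou, Fay, Ada, Cal, Eli, Mae} is all of U.
No single set has all 10 elements (the largest, B, has 8), so 2 is optimal.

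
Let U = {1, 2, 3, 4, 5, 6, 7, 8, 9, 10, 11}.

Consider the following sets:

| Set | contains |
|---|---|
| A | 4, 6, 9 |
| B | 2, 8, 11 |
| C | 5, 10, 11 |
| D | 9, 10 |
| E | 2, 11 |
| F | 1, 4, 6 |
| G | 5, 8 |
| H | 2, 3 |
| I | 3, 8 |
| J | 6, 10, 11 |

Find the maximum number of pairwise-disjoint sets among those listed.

D, E, F, I are pairwise disjoint (D={9,10}; E={2,11}; F={1,4,6}; I={3,8}).
Every remaining set overlaps one of these, and no 5 of the listed sets are pairwise disjoint, so 4 is the maximum.

4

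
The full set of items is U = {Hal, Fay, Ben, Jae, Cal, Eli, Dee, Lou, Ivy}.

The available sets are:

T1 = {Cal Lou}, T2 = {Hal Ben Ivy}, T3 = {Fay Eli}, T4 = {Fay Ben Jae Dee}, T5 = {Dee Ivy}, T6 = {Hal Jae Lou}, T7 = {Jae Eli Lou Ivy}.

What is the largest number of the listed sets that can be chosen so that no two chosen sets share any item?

T1, T2, T3 are pairwise disjoint (T1={Cal,Lou}; T2={Hal,Ben,Ivy}; T3={Fay,Eli}).
Every remaining set overlaps one of these, and no 4 of the listed sets are pairwise disjoint, so 3 is the maximum.

3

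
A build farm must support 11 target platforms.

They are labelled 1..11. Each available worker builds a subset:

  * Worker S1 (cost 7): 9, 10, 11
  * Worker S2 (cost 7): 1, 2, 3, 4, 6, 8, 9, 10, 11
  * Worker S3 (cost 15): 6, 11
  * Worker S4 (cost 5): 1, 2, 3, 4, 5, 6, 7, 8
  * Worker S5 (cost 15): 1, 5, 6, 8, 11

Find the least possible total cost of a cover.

12

S1, S4 together cover every platform (S1 ∪ S4 = {1, 2, 3, 4, 5, 6, 7, 8, 9, 10, 11}); total cost 7 + 5 = 12.
No covering selection has total cost below 12.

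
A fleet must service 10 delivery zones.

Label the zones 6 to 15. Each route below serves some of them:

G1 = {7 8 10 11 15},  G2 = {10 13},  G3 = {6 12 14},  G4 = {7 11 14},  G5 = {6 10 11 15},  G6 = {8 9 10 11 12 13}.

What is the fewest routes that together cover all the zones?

Take {G1, G3, G6}. Their union is {6, 7, 8, 9, 10, 11, 12, 13, 14, 15}, which is all 10 zones.
Only G6 contains 9, so G6 is forced; the remaining 4 zones need at least 2 more routes (each remaining route adds at most 2) — so at least 3 routes are needed, and 3 is optimal.

3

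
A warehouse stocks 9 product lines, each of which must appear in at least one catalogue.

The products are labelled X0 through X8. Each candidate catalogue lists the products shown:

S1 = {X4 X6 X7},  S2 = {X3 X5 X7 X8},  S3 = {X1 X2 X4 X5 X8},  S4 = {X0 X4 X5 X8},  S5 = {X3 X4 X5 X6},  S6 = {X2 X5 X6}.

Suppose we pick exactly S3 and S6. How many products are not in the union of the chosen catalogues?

3

Union of S3, S6 = {X1, X2, X4, X5, X6, X8}.
Not covered: X0, X3, X7 — 3 products.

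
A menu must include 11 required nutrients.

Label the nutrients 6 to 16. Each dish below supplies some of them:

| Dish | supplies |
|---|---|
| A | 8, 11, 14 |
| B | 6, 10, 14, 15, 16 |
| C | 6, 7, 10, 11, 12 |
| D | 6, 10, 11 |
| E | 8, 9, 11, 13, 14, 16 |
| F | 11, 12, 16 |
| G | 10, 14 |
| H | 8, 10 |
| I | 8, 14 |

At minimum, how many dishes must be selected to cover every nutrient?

3

Take {B, C, E}. Their union is {6, 7, 8, 9, 10, 11, 12, 13, 14, 15, 16}, which is all 11 nutrients.
Only C contains 7, so C is forced; the remaining 6 nutrients need at least 2 more dishes (each remaining dish adds at most 5) — so at least 3 dishes are needed, and 3 is optimal.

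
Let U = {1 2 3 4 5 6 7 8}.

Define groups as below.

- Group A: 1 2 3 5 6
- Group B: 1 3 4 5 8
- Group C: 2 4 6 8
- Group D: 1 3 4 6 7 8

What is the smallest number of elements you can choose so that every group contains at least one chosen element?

The 2 elements {5, 6} hit every group.
No single element lies in every group, so at least 2 are needed and 2 is optimal.

2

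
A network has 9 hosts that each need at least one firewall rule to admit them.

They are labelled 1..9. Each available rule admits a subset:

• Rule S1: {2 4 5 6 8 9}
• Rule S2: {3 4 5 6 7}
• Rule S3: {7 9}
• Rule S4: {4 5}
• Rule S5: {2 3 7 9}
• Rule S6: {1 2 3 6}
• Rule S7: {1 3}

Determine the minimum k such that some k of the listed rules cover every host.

Take {S1, S2, S6}. Their union is {1, 2, 3, 4, 5, 6, 7, 8, 9}, which is all 9 hosts.
Only S1 contains 8, so S1 is forced; the remaining 3 hosts need at least 2 more rules (each remaining rule adds at most 2) — so at least 3 rules are needed, and 3 is optimal.

3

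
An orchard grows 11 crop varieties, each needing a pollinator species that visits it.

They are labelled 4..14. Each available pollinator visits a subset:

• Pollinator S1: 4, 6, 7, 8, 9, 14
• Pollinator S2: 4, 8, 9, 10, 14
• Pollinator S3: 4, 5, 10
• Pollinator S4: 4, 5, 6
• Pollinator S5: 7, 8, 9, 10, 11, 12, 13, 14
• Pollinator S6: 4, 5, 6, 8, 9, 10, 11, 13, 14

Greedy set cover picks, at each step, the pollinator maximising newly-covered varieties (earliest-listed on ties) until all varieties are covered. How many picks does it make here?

2

Greedy: pick S6 (covers 9 new) → pick S5 (covers 2 new). Total picks: 2.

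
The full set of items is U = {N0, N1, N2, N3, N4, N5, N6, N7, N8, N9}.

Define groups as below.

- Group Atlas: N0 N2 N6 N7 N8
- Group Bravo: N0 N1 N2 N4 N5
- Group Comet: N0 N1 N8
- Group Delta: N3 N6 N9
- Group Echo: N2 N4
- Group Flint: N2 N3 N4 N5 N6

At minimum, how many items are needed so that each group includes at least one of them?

3

The 3 items {N1, N2, N6} hit every group.
The groups Comet, Delta, Echo are pairwise disjoint, so any hitting set needs a separate item for each — at least 3. Hence 3 is optimal.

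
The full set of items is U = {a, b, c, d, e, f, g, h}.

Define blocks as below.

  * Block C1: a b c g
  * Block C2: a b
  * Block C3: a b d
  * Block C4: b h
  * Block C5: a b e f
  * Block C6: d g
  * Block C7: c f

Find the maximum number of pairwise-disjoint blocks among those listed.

C2, C6, C7 are pairwise disjoint (C2={a,b}; C6={d,g}; C7={c,f}).
Every remaining block overlaps one of these, and no 4 of the listed blocks are pairwise disjoint, so 3 is the maximum.

3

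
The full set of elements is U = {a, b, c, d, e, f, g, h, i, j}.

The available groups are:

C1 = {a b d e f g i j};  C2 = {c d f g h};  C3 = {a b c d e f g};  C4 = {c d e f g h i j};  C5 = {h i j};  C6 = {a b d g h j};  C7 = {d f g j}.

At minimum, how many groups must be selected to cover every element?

C3 and C4 together: C3 ∪ C4 = {a, b, c, d, e, f, g, h, i, j} — every element is covered.
No single group has all 10 elements (the largest, C1, has 8), so 2 is optimal.

2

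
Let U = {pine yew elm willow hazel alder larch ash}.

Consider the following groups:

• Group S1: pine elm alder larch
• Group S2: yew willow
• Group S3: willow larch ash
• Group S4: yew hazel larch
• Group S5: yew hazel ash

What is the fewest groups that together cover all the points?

S1 and S3 and S5 together: S1 ∪ S3 ∪ S5 = {pine, yew, elm, willow, hazel, alder, larch, ash} — every point is covered.
Only S1 contains pine, so S1 is forced; the remaining 4 points need at least 2 more groups (each remaining group adds at most 3) — so at least 3 groups are needed, and 3 is optimal.

3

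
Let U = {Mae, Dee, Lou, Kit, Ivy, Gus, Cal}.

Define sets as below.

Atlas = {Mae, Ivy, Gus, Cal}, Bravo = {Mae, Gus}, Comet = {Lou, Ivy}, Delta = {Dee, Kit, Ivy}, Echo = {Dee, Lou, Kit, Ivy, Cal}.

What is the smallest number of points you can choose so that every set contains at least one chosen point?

H = {Ivy, Gus} meets every set (each contains at least one member of H), and |H| = 2.
The sets Bravo, Echo are pairwise disjoint, so any hitting set needs a separate point for each — at least 2. Hence 2 is optimal.

2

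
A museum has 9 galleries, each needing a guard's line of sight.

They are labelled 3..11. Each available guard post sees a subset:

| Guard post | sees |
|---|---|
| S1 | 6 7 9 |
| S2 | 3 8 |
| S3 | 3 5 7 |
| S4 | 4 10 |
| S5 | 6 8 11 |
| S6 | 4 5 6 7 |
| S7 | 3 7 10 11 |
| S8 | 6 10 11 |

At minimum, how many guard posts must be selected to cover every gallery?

4

Take {S1, S3, S4, S5}. Their union is {3, 4, 5, 6, 7, 8, 9, 10, 11}, which is all 9 galleries.
No 3 of the 8 guard posts cover everything (all 56 combinations miss at least one gallery), so 4 is optimal.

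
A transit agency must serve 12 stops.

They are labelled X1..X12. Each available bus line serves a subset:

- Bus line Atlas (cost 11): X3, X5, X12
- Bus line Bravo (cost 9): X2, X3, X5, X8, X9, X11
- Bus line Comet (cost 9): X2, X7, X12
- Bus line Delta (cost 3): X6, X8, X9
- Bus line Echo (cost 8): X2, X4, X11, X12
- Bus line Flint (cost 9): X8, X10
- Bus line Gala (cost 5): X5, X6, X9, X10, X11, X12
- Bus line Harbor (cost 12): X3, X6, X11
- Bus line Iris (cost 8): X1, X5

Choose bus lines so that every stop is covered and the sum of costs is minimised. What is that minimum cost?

39

Bravo, Comet, Echo, Gala, Iris together cover every stop (Bravo ∪ Comet ∪ Echo ∪ Gala ∪ Iris = {X1, X2, X3, X4, X5, X6, X7, X8, X9, X10, X11, X12}); total cost 9 + 9 + 8 + 5 + 8 = 39.
No covering selection has total cost below 39.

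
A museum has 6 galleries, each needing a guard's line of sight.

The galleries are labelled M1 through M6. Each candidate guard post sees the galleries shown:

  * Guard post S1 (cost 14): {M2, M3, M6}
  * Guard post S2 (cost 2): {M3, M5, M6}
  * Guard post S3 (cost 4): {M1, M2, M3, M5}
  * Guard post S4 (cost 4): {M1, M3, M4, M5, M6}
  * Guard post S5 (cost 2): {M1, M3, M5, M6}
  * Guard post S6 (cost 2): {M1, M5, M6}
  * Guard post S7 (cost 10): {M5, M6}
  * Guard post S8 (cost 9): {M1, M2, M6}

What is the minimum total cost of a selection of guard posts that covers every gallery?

8

S3, S4 together cover every gallery (S3 ∪ S4 = {M1, M2, M3, M4, M5, M6}); total cost 4 + 4 = 8.
The greedy pick S5, S3, S4 costs 10; no covering selection beats 8.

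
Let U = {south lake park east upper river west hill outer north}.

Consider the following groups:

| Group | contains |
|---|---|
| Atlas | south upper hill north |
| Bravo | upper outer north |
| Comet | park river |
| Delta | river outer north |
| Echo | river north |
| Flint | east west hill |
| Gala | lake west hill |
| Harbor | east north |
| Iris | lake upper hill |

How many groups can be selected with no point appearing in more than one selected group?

Bravo, Comet, Gala are pairwise disjoint (Bravo={upper,outer,north}; Comet={park,river}; Gala={lake,west,hill}).
Every remaining group overlaps one of these, and no 4 of the listed groups are pairwise disjoint, so 3 is the maximum.

3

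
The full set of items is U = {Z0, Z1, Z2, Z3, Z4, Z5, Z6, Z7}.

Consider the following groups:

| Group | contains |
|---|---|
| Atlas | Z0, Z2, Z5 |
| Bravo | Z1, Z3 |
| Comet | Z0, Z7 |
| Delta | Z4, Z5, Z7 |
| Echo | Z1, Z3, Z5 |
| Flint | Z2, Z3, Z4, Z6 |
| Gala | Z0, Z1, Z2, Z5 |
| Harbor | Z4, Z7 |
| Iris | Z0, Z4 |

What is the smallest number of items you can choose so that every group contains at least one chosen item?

3

The 3 items {Z0, Z3, Z4} hit every group.
The groups Atlas, Bravo, Harbor are pairwise disjoint, so any hitting set needs a separate item for each — at least 3. Hence 3 is optimal.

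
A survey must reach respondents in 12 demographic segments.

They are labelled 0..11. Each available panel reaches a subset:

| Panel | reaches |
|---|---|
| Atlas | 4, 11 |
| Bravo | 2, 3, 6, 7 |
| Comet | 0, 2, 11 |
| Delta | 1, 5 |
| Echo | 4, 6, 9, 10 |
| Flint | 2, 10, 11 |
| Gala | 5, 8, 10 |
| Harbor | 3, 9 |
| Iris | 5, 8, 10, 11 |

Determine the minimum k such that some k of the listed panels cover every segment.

5

Bravo and Comet and Delta and Echo and Iris together: Bravo ∪ Comet ∪ Delta ∪ Echo ∪ Iris = {0, 1, 2, 3, 4, 5, 6, 7, 8, 9, 10, 11} — every segment is covered.
No 4 of the 9 panels cover everything (all 126 combinations miss at least one segment), so 5 is optimal.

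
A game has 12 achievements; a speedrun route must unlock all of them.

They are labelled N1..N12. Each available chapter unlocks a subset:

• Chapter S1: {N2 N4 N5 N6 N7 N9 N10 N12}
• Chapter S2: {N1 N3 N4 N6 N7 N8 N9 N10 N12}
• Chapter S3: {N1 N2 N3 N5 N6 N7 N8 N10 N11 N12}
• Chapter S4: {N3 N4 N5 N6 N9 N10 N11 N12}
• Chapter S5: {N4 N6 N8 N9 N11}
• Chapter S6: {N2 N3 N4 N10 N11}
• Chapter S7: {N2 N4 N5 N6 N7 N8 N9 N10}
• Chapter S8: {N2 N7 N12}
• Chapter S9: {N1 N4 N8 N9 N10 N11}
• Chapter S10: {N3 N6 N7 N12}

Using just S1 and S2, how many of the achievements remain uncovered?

Union of S1, S2 = {N1, N2, N3, N4, N5, N6, N7, N8, N9, N10, N12}.
Not covered: N11 — 1 achievement.

1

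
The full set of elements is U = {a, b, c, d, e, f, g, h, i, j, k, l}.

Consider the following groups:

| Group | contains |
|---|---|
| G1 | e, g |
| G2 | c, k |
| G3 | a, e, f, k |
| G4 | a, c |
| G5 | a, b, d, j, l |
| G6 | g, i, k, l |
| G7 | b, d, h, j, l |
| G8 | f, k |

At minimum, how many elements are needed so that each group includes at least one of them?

4

Take T = {a, g, k, l}. Each listed group contains at least one of these, so T is a hitting set of size 4.
The groups G1, G4, G7, G8 are pairwise disjoint, so any hitting set needs a separate element for each — at least 4. Hence 4 is optimal.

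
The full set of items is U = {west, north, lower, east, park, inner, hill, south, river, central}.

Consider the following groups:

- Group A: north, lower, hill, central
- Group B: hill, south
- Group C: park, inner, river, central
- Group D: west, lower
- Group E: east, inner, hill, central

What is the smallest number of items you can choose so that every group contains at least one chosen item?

Take H = {lower, inner, hill}. Each listed group contains at least one of these, so H is a hitting set of size 3.
The groups B, C, D are pairwise disjoint, so any hitting set needs a separate item for each — at least 3. Hence 3 is optimal.

3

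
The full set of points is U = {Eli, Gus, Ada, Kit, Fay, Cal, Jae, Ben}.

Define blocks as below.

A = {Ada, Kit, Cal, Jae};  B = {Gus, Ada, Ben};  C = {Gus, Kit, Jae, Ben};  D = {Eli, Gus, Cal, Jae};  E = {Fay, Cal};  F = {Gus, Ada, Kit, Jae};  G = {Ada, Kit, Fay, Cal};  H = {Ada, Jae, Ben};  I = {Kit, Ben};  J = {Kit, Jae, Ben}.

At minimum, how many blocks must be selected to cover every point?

Take {D, G, J}. Their union is {Eli, Gus, Ada, Kit, Fay, Cal, Jae, Ben}, which is all 8 points.
Only D contains Eli, so D is forced; the remaining 4 points need at least 2 more blocks (each remaining block adds at most 3) — so at least 3 blocks are needed, and 3 is optimal.

3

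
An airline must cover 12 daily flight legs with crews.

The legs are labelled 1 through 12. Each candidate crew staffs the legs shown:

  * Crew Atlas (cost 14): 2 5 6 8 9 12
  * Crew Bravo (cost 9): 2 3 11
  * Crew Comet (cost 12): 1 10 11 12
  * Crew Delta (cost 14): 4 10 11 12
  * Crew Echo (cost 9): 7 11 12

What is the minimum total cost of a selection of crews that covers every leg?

58

Atlas, Bravo, Comet, Delta, Echo together cover every leg (Atlas ∪ Bravo ∪ Comet ∪ Delta ∪ Echo = {1, 2, 3, 4, 5, 6, 7, 8, 9, 10, 11, 12}); total cost 14 + 9 + 12 + 14 + 9 = 58.
No covering selection has total cost below 58.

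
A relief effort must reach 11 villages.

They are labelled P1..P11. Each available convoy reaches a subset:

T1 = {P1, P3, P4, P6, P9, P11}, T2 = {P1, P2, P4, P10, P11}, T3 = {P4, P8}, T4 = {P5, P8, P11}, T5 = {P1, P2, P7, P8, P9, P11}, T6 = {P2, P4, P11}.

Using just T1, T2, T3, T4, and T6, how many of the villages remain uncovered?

1

Union of T1, T2, T3, T4, T6 = {P1, P2, P3, P4, P5, P6, P8, P9, P10, P11}.
Not covered: P7 — 1 village.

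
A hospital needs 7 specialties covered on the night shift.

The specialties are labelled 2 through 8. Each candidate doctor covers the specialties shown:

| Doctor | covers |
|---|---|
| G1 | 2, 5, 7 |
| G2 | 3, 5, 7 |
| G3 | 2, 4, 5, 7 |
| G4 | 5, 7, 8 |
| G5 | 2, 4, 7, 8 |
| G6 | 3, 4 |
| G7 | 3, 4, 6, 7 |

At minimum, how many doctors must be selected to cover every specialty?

Take {G4, G5, G7}. Their union is {2, 3, 4, 5, 6, 7, 8}, which is all 7 specialties.
Only G7 contains 6, so G7 is forced; the remaining 3 specialties need at least 2 more doctors (each remaining doctor adds at most 2) — so at least 3 doctors are needed, and 3 is optimal.

3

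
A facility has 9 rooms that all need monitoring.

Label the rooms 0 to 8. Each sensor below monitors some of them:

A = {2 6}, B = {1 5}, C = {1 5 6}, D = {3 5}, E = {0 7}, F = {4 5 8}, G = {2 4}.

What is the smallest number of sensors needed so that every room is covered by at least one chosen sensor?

5

A and B and D and E and F together: A ∪ B ∪ D ∪ E ∪ F = {0, 1, 2, 3, 4, 5, 6, 7, 8} — every room is covered.
Only D contains 3, so D is forced; the remaining 7 rooms need at least 4 more sensors (each remaining sensor adds at most 2) — so at least 5 sensors are needed, and 5 is optimal.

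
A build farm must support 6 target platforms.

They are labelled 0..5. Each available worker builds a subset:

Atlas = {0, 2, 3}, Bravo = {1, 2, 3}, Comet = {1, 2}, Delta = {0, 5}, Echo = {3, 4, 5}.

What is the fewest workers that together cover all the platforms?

3

Atlas and Comet and Echo together: Atlas ∪ Comet ∪ Echo = {0, 1, 2, 3, 4, 5} — every platform is covered.
Only Echo contains 4, so Echo is forced; the remaining 3 platforms need at least 2 more workers (each remaining worker adds at most 2) — so at least 3 workers are needed, and 3 is optimal.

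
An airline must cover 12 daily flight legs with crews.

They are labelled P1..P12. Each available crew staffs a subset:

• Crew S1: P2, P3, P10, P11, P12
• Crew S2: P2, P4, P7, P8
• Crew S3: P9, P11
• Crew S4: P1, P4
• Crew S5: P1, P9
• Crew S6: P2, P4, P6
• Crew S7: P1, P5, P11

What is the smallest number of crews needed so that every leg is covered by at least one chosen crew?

5

Take {S1, S2, S5, S6, S7}. Their union is {P1, P2, P3, P4, P5, P6, P7, P8, P9, P10, P11, P12}, which is all 12 legs.
No 4 of the 7 crews cover everything (all 35 combinations miss at least one leg), so 5 is optimal.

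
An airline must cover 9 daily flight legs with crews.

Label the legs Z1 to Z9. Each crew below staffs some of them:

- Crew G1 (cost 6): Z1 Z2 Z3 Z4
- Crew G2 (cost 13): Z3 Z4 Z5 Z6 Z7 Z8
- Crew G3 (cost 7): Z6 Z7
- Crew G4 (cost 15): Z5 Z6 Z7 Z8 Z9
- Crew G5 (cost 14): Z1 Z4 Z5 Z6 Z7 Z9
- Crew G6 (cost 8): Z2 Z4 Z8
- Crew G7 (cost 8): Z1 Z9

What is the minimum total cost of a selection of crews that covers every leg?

G1, G4 together cover every leg (G1 ∪ G4 = {Z1, Z2, Z3, Z4, Z5, Z6, Z7, Z8, Z9}); total cost 6 + 15 = 21.
No covering selection has total cost below 21.

21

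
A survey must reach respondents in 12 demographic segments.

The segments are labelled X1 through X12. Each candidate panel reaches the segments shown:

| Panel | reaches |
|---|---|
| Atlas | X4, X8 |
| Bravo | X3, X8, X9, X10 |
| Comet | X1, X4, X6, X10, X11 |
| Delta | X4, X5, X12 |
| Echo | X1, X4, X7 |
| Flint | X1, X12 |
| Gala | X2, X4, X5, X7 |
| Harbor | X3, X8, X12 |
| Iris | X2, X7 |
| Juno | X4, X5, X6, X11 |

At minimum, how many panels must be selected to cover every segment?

Take {Bravo, Comet, Flint, Gala}. Their union is {X1, X2, X3, X4, X5, X6, X7, X8, X9, X10, X11, X12}, which is all 12 segments.
No 3 of the 10 panels cover everything (all 120 combinations miss at least one segment), so 4 is optimal.

4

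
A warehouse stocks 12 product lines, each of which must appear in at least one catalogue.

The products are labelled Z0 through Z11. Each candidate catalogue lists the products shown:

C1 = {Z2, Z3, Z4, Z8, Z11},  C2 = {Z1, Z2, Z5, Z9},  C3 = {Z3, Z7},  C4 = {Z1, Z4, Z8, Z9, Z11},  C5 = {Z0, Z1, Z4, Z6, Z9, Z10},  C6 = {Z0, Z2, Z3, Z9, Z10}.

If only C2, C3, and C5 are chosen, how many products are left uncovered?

2

Union of C2, C3, C5 = {Z0, Z1, Z2, Z3, Z4, Z5, Z6, Z7, Z9, Z10}.
Not covered: Z8, Z11 — 2 products.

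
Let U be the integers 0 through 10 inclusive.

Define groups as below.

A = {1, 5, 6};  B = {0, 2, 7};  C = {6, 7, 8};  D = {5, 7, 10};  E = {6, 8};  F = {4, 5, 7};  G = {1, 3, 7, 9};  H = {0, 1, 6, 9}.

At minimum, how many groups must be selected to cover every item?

5

B and C and D and F and G together: B ∪ C ∪ D ∪ F ∪ G = {0, 1, 2, 3, 4, 5, 6, 7, 8, 9, 10} — every item is covered.
Only G contains 3, so G is forced; the remaining 7 items need at least 4 more groups (each remaining group adds at most 2) — so at least 5 groups are needed, and 5 is optimal.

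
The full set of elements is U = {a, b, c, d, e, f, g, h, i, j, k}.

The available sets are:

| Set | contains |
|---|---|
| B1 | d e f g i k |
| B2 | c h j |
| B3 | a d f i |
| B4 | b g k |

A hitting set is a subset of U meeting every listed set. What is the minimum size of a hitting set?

3

T = {b, d, j} meets every set (each contains at least one member of T), and |T| = 3.
The sets B2, B3, B4 are pairwise disjoint, so any hitting set needs a separate element for each — at least 3. Hence 3 is optimal.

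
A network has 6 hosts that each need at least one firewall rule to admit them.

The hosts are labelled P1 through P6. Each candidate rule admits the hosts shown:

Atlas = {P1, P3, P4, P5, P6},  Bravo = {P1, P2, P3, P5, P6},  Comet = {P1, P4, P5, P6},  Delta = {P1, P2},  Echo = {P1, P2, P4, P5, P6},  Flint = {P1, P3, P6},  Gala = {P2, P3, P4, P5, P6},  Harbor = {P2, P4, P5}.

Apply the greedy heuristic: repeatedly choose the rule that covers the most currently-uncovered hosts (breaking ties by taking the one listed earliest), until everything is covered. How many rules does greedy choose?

Greedy: pick Atlas (covers 5 new) → pick Bravo (covers 1 new). Total picks: 2.

2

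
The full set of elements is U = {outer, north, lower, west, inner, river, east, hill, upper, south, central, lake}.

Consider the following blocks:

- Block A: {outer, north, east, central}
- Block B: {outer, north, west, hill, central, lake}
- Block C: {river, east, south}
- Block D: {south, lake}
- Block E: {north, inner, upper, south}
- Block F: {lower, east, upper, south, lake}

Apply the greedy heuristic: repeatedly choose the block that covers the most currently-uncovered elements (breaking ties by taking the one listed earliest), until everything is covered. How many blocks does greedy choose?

4

Greedy: pick B (covers 6 new) → pick F (covers 4 new) → pick C (covers 1 new) → pick E (covers 1 new). Total picks: 4.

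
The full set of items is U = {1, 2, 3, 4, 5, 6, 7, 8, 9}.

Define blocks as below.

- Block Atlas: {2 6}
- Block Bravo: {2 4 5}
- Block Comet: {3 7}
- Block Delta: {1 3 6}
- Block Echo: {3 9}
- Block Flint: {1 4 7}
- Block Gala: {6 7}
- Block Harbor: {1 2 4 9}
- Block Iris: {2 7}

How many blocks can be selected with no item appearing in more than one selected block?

3

Atlas, Echo, Flint are pairwise disjoint (Atlas={2,6}; Echo={3,9}; Flint={1,4,7}).
Every remaining block overlaps one of these, and no 4 of the listed blocks are pairwise disjoint, so 3 is the maximum.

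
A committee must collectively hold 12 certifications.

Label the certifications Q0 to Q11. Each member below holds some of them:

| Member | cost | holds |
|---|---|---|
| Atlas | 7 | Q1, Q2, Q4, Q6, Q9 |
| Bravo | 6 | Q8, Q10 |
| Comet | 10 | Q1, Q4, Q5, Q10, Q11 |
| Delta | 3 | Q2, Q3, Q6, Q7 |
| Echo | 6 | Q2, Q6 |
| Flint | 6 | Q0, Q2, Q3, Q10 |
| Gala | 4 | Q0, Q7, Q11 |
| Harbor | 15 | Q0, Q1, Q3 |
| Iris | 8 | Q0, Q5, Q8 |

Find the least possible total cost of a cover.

Atlas, Flint, Gala, Iris together cover every certification (Atlas ∪ Flint ∪ Gala ∪ Iris = {Q0, Q1, Q2, Q3, Q4, Q5, Q6, Q7, Q8, Q9, Q10, Q11}); total cost 7 + 6 + 4 + 8 = 25.
The greedy pick Delta, Comet, Gala, Bravo, Atlas costs 30; no covering selection beats 25.

25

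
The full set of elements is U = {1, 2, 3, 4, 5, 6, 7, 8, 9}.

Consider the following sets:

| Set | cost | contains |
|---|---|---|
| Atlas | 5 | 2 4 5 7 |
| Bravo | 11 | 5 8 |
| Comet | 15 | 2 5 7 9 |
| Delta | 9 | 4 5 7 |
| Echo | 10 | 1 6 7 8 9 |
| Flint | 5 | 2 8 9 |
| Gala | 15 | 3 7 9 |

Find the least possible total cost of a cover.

30

Atlas, Echo, Gala together cover every element (Atlas ∪ Echo ∪ Gala = {1, 2, 3, 4, 5, 6, 7, 8, 9}); total cost 5 + 10 + 15 = 30.
No covering selection has total cost below 30.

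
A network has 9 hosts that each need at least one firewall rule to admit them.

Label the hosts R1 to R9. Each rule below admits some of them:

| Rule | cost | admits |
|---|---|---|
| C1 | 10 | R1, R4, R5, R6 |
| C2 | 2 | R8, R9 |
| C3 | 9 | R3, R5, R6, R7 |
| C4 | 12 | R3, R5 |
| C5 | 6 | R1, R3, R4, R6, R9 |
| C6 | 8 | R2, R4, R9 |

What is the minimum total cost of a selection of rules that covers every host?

C2, C3, C5, C6 together cover every host (C2 ∪ C3 ∪ C5 ∪ C6 = {R1, R2, R3, R4, R5, R6, R7, R8, R9}); total cost 2 + 9 + 6 + 8 = 25.
No covering selection has total cost below 25.

25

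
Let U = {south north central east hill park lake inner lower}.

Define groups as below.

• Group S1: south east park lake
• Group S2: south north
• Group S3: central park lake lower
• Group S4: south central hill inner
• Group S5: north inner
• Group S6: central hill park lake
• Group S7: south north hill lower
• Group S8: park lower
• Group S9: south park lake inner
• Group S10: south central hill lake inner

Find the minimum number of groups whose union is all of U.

S1, S7, and S10 cover everything between them: the union {south, north, central, east, hill, park, lake, inner, lower} is all of U.
Only S1 contains east, so S1 is forced; the remaining 5 items need at least 2 more groups (each remaining group adds at most 3) — so at least 3 groups are needed, and 3 is optimal.

3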